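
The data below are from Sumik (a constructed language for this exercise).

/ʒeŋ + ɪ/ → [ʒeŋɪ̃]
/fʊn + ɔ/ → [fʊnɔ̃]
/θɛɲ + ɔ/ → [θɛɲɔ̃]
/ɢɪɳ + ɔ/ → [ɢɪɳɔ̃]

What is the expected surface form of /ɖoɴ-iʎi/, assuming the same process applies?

[ɖoɴĩʎi]

The data show progressive nasality assimilation (vowel nasalisation): /ɪ/ → [ɪ̃] after /ŋ/; /ɔ/ → [ɔ̃] after /n/; /ɔ/ → [ɔ̃] after /ɲ/; /ɔ/ → [ɔ̃] after /ɳ/ — a vowel is nasalised by an immediately preceding nasal consonant.
/i/ sits next to the nasal /ɴ/ and is therefore nasalised to [ĩ].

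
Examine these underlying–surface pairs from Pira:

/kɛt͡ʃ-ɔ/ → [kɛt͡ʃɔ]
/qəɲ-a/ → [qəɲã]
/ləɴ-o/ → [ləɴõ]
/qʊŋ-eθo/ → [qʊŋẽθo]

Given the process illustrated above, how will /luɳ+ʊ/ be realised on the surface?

[luɳʊ̃]

The data show progressive nasality assimilation (vowel nasalisation): /a/ → [ã] after /ɲ/; /o/ → [õ] after /ɴ/; /e/ → [ẽ] after /ŋ/ — a vowel is nasalised by an immediately preceding nasal consonant.
No change occurs in [kɛt͡ʃɔ] because the vowel at the boundary is adjacent to an oral consonant, not a nasal (/ɔ/ next to /t͡ʃ/).
The vowel /ʊ/ is adjacent to the preceding nasal /ɳ/, so it acquires [+nasal] and surfaces as [ʊ̃].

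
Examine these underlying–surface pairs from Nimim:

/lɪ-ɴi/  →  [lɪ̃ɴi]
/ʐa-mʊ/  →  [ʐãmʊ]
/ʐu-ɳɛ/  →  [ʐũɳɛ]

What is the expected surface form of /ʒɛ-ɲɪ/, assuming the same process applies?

[ʒɛ̃ɲɪ]

The data show regressive nasality assimilation (vowel nasalisation): /ɪ/ → [ɪ̃] before /ɴ/; /a/ → [ã] before /m/; /u/ → [ũ] before /ɳ/ — a vowel is nasalised by an immediately following nasal consonant.
The vowel /ɛ/ is adjacent to the following nasal /ɲ/, so it acquires [+nasal] and surfaces as [ɛ̃].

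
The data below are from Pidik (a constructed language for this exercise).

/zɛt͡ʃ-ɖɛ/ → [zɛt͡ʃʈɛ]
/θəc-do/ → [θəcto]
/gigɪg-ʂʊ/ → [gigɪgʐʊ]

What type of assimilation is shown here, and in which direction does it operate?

progressive voicing assimilation

Underlying /ɖ/ is realised as [ʈ] next to /t͡ʃ/; /t͡ʃ/ itself does not change.
/ɖ/ is voiced while /t͡ʃ/ is voiceless; the output [ʈ] is voiceless, matching the trigger — so the feature that spreads is voicing.
Place and manner are unchanged, so the assimilation is partial, not total.
The other alternating forms pattern the same way: /d/ → [t] after /c/ (voiced → voiceless, matching voiceless); /ʂ/ → [ʐ] after /g/ (voiceless → voiced, matching voiced) — only voicing changes, and always toward the preceding segment.
Since the segment that changes follows the conditioning segment, the assimilation is progressive.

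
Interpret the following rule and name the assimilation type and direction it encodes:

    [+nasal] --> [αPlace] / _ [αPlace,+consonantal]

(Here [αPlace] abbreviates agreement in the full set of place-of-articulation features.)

The shared variable α links the value of the place features (abbreviated [Place]) on the target to the same value on the neighbouring segment, so place is the feature that assimilates.
The conditioning segment sits to the right of the focus bar, meaning the trigger follows the segment that changes — regressive assimilation.

regressive place assimilation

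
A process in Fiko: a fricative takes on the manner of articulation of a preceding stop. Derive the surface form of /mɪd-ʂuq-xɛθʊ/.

[mɪdʈuqkɛθʊ]

/ʂ/ is a voiceless retroflex fricative. The preceding trigger /d/ is a stop, so /ʂ/ must become a stop as well.
Changing only its manner to stop gives [ʈ] — the voiceless retroflex stop.
The same rule applies at the second boundary: /x/ → [k] next to /q/.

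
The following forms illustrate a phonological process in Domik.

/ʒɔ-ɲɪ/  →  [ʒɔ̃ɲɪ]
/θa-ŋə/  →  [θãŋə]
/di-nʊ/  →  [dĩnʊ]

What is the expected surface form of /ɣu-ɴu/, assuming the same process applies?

The data show regressive nasality assimilation (vowel nasalisation): /ɔ/ → [ɔ̃] before /ɲ/; /a/ → [ã] before /ŋ/; /i/ → [ĩ] before /n/ — a vowel is nasalised by an immediately following nasal consonant.
/u/ sits next to the nasal /ɴ/ and is therefore nasalised to [ũ].

[ɣũɴu]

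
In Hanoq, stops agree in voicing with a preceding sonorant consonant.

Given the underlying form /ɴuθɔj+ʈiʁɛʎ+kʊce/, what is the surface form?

The rule targets /ʈ/ (voiceless retroflex stop), which sits after the trigger /j/ (voiced).
A voiced retroflex stop is [ɖ], so the surface segment is [ɖ].
At the second juncture, /k/ likewise becomes [g] adjacent to /ʎ/.

[ɴuθɔjɖiʁɛʎgʊce]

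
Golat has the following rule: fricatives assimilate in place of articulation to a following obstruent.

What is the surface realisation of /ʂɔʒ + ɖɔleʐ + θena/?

[ʂɔʐɖɔleðθena]

/ʒ/ is a voiced postalveolar fricative. The following trigger /ɖ/ is retroflex, so /ʒ/ must become retroflex as well.
A voiced retroflex fricative is [ʐ], so the surface segment is [ʐ].
The same rule applies at the second boundary: /ʐ/ → [ð] next to /θ/.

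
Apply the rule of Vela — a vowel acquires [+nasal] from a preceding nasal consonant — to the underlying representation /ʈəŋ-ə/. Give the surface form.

/ə/ sits next to the nasal /ŋ/ and is therefore nasalised to [ə̃].

[ʈəŋə̃]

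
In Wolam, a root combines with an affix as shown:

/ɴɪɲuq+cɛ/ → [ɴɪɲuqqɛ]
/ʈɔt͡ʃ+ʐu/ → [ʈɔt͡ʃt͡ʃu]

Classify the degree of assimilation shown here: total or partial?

Comparing underlying and surface forms, /ʐ/ → [t͡ʃ] is the alternation; the neighbouring /t͡ʃ/ is constant.
The output [t͡ʃ] is identical to the trigger /t͡ʃ/ — every feature (place, manner, voicing) has been copied — so this is total assimilation.
The remaining alternation confirms this: /c/ → [q] after /q/ — in each case the output is a copy of the preceding consonant.

total assimilation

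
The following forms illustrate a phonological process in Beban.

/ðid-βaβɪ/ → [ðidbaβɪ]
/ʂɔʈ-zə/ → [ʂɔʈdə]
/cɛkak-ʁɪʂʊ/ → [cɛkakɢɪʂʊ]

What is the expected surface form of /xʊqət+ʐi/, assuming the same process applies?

[xʊqətɖi]

The data show progressive manner assimilation: /β/ → [b] after /d/; /z/ → [d] after /ʈ/; /ʁ/ → [ɢ] after /k/. In each pair only manner changes, matching the preceding consonant, while place and voice stay constant.
The rule targets /ʐ/ (voiced retroflex fricative), which sits after the trigger /t/ (stop).
Changing only its manner to stop gives [ɖ] — the voiced retroflex stop.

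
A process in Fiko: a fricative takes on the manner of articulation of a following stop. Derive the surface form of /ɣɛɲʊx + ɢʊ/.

The rule targets /x/ (voiceless velar fricative), which sits before the trigger /ɢ/ (stop).
Changing only its manner to stop gives [k] — the voiceless velar stop.

[ɣɛɲʊkɢʊ]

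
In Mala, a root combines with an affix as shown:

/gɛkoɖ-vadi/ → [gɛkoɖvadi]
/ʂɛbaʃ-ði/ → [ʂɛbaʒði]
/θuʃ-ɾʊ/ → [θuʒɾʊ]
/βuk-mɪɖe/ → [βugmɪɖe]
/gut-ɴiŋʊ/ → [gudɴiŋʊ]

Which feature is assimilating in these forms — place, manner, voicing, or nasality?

voicing

Underlying /ʃ/ is realised as [ʒ] next to /ð/; /ð/ itself does not change.
/ʃ/ is voiceless while /ð/ is voiced; the output [ʒ] is voiced, matching the trigger — so the feature that spreads is voicing.
The other alternating forms pattern the same way: /ʃ/ → [ʒ] before /ɾ/ (voiceless → voiced, matching voiced); /k/ → [g] before /m/ (voiceless → voiced, matching voiced); /t/ → [d] before /ɴ/ (voiceless → voiced, matching voiced) — only voicing changes, and always toward the following segment.
No alternation appears in [gɛkoɖvadi]: there the adjacent consonants already agree in voicing (/ɖ/ and /v/ are both voiced), so this form is consistent with the same rule.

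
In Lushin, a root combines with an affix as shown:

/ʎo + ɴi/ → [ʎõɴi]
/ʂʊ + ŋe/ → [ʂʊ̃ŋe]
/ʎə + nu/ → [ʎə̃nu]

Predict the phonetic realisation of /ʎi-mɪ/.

The data show regressive nasality assimilation (vowel nasalisation): /o/ → [õ] before /ɴ/; /ʊ/ → [ʊ̃] before /ŋ/; /ə/ → [ə̃] before /n/ — a vowel is nasalised by an immediately following nasal consonant.
/i/ sits next to the nasal /m/ and is therefore nasalised to [ĩ].

[ʎĩmɪ]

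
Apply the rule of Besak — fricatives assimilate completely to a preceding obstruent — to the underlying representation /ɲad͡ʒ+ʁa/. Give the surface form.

[ɲad͡ʒd͡ʒa]

/ʁ/ is the segment targeted by the rule; it sits immediately after /d͡ʒ/, so it assimilates completely and surfaces as [d͡ʒ].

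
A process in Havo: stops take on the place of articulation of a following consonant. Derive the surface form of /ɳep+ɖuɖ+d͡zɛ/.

/p/ is a voiceless bilabial stop. The following trigger /ɖ/ is retroflex, so /p/ must become retroflex as well.
Changing only its place to retroflex gives [ʈ] — the voiceless retroflex stop.
The same rule applies at the second boundary: /ɖ/ → [d] next to /d͡z/.

[ɳeʈɖudd͡zɛ]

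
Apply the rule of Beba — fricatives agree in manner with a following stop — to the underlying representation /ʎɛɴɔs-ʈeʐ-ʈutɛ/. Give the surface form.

[ʎɛɴɔtʈeɖʈutɛ]

/s/ is a voiceless alveolar fricative. The following trigger /ʈ/ is a stop, so /s/ must become a stop as well.
Changing only its manner to stop gives [t] — the voiceless alveolar stop.
At the second juncture, /ʐ/ likewise becomes [ɖ] adjacent to /ʈ/.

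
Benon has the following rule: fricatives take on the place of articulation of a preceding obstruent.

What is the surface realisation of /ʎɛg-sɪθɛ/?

The rule targets /s/ (voiceless alveolar fricative), which sits after the trigger /g/ (velar).
The voiceless velar fricative is [x], so /s/ → [x].

[ʎɛgxɪθɛ]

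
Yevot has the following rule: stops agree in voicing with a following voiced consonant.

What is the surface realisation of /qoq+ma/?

The rule targets /q/ (voiceless uvular stop), which sits before the trigger /m/ (voiced).
A voiced uvular stop is [ɢ], so the surface segment is [ɢ].

[qoɢma]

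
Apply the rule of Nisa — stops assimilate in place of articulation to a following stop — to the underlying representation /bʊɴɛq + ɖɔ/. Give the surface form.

[bʊɴɛʈɖɔ]

The rule targets /q/ (voiceless uvular stop), which sits before the trigger /ɖ/ (retroflex).
The voiceless retroflex stop is [ʈ], so /q/ → [ʈ].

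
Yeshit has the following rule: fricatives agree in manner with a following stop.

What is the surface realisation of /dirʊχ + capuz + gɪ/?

[dirʊqcapudgɪ]

The rule targets /χ/ (voiceless uvular fricative), which sits before the trigger /c/ (stop).
Changing only its manner to stop gives [q] — the voiceless uvular stop.
At the second juncture, /z/ likewise becomes [d] adjacent to /g/.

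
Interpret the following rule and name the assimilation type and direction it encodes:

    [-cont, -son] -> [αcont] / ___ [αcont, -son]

The rule copies [cont] (continuancy) from the environment onto the target stops; since [±cont] encodes the stop/fricative manner contrast, the assimilating dimension is manner.
The conditioning segment sits to the right of the focus bar, meaning the trigger follows the segment that changes — regressive assimilation.

regressive manner assimilation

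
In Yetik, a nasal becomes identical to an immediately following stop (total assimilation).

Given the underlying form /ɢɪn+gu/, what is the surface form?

[ɢɪggu]

/n/ is the segment targeted by the rule; it sits immediately before /g/, so it assimilates completely and surfaces as [g].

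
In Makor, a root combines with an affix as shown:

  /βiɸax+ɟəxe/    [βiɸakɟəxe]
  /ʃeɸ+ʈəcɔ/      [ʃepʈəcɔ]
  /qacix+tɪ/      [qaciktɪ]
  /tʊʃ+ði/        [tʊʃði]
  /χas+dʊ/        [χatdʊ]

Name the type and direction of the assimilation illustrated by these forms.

regressive manner assimilation

The segment that alternates is /x/, which surfaces as [k] when adjacent to /ɟ/.
The change fricative → stop matches the manner of the following /ɟ/, identifying this as manner assimilation.
Place and voice are unchanged, so the assimilation is partial, not total.
Checking the remaining alternations: /ɸ/ → [p] before /ʈ/ (fricative → stop, matching a stop); /x/ → [k] before /t/ (fricative → stop, matching a stop); /s/ → [t] before /d/ (fricative → stop, matching a stop) — only manner changes, and always toward the following segment.
Nothing changes in [tʊʃði]: there the adjacent consonants already agree in manner (/ʃ/ and /ð/ are both fricatives), so this form is consistent with the same rule.
Since the segment that changes precedes the conditioning segment, the assimilation is regressive.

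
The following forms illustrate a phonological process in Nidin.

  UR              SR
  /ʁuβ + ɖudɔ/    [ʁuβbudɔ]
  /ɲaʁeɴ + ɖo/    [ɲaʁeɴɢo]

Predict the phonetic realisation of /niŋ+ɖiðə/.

[niŋgiðə]

The data show progressive place assimilation: /ɖ/ → [b] after /β/; /ɖ/ → [ɢ] after /ɴ/. In each pair only place changes, matching the preceding consonant, while manner and voice stay constant.
/ɖ/ is a voiced retroflex stop. The preceding trigger /ŋ/ is velar, so /ɖ/ must become velar as well.
The voiced velar stop is [g], so /ɖ/ → [g].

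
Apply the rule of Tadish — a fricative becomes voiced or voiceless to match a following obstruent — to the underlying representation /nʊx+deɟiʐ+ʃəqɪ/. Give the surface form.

[nʊɣdeɟiʂʃəqɪ]

/x/ is a voiceless velar fricative. The following trigger /d/ is voiced, so /x/ must become voiced as well.
The voiced velar fricative is [ɣ], so /x/ → [ɣ].
The same rule applies at the second boundary: /ʐ/ → [ʂ] next to /ʃ/.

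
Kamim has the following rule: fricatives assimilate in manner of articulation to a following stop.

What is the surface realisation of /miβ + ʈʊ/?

[mibʈʊ]

/β/ is a voiced bilabial fricative. The following trigger /ʈ/ is a stop, so /β/ must become a stop as well.
Changing only its manner to stop gives [b] — the voiced bilabial stop.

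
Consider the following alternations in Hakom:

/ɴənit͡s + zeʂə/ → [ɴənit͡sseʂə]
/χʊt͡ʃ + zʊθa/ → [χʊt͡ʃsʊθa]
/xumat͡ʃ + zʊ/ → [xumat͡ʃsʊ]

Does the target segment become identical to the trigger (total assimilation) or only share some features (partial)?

Underlying /z/ is realised as [s] next to /t͡s/; /t͡s/ itself does not change.
The change voiced → voiceless matches the voicing of the preceding /t͡s/, identifying this as voicing assimilation.
Place and manner are unchanged, so the assimilation is partial, not total.
Checking the remaining alternation: /z/ → [s] after /t͡ʃ/ (voiced → voiceless, matching voiceless) — only voicing changes, and always toward the preceding segment.

partial assimilation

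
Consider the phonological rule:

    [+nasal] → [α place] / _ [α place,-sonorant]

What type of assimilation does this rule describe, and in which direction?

regressive place assimilation

The shared variable α links the value of the place features (abbreviated [place]) on the target to the same value on the neighbouring segment, so place is the feature that assimilates.
The conditioning segment sits to the right of the focus bar, meaning the trigger follows the segment that changes — regressive assimilation.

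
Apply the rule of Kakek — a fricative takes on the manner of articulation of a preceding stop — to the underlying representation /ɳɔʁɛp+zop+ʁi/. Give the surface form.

/z/ is a voiced alveolar fricative. The preceding trigger /p/ is a stop, so /z/ must become a stop as well.
Changing only its manner to stop gives [d] — the voiced alveolar stop.
The same rule applies at the second boundary: /ʁ/ → [ɢ] next to /p/.

[ɳɔʁɛpdopɢi]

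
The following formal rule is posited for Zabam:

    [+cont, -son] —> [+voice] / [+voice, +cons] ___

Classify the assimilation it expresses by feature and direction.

progressive voicing assimilation

The target ([+cont, -son], fricatives) acquires [+voice] next to a voiced consonant ([+voice, +cons]) — it takes on the voicing of its neighbour, so the feature that spreads is voicing.
Since the environment is written before the underscore, the trigger precedes the target; the direction is progressive.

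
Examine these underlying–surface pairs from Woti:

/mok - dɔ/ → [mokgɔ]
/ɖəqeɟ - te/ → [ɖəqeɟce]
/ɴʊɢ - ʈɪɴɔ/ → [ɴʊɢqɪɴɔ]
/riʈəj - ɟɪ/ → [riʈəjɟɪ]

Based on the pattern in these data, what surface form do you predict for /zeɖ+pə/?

The data show progressive place assimilation: /d/ → [g] after /k/; /t/ → [c] after /ɟ/; /ʈ/ → [q] after /ɢ/. In each pair only place changes, matching the preceding consonant, while manner and voice stay constant.
Nothing changes in [riʈəjɟɪ]: there the adjacent consonants already agree in place (/ɟ/ and /j/ are both palatal), so this form is consistent with the same rule.
The rule targets /p/ (voiceless bilabial stop), which sits after the trigger /ɖ/ (retroflex).
A voiceless retroflex stop is [ʈ], so the surface segment is [ʈ].

[zeɖʈə]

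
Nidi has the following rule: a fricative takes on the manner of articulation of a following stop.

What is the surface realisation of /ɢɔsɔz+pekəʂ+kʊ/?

[ɢɔsɔdpekəʈkʊ]

/z/ is a voiced alveolar fricative. The following trigger /p/ is a stop, so /z/ must become a stop as well.
Changing only its manner to stop gives [d] — the voiced alveolar stop.
The same rule applies at the second boundary: /ʂ/ → [ʈ] next to /k/.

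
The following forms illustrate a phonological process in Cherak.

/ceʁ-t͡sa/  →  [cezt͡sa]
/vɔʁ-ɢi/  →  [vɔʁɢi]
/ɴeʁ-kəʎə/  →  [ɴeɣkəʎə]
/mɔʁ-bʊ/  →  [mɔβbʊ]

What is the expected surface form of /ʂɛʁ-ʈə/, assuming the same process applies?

The data show regressive place assimilation: /ʁ/ → [z] before /t͡s/; /ʁ/ → [ɣ] before /k/; /ʁ/ → [β] before /b/. In each pair only place changes, matching the following consonant, while manner and voice stay constant.
No alternation appears in [vɔʁɢi]: there the adjacent consonants already agree in place (/ʁ/ and /ɢ/ are both uvular), so this form is consistent with the same rule.
The rule targets /ʁ/ (voiced uvular fricative), which sits before the trigger /ʈ/ (retroflex).
A voiced retroflex fricative is [ʐ], so the surface segment is [ʐ].

[ʂɛʐʈə]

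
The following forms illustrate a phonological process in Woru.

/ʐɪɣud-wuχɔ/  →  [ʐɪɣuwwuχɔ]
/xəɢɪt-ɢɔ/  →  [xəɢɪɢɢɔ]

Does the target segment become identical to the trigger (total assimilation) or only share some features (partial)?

total assimilation

The segment that alternates is /d/, which surfaces as [w] when adjacent to /w/.
The output [w] is identical to the trigger /w/ — every feature (place, manner, voicing) has been copied — so this is total assimilation.
The other form behaves the same way: /t/ → [ɢ] before /ɢ/ — in each case the output is a copy of the following consonant.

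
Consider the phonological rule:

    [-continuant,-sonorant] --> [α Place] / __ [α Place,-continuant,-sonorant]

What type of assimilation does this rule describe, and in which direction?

The rule copies the place features (abbreviated [Place]) from the environment onto the target, so the assimilating feature is place.
Since the environment is written after the underscore, the trigger follows the target; the direction is regressive.

regressive place assimilation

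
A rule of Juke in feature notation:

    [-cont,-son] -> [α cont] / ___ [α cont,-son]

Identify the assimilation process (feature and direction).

regressive manner assimilation

The shared variable α links the value of [cont] on the target to that of the neighbouring obstruent. [cont] distinguishes stops from fricatives — a manner-of-articulation feature — so this is manner assimilation.
Since the environment is written after the underscore, the trigger follows the target; the direction is regressive.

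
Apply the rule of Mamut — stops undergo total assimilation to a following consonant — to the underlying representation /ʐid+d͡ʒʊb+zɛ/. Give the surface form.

[ʐid͡ʒd͡ʒʊzzɛ]

/d/ is the segment targeted by the rule; it sits immediately before /d͡ʒ/, so it assimilates completely and surfaces as [d͡ʒ].
At the second juncture, /b/ likewise becomes [z] adjacent to /z/.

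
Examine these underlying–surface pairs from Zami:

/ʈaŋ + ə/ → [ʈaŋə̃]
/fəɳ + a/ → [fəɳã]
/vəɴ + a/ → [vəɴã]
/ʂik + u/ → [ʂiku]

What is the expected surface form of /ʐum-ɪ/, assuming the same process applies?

[ʐumɪ̃]

The data show progressive nasality assimilation (vowel nasalisation): /ə/ → [ə̃] after /ŋ/; /a/ → [ã] after /ɳ/; /a/ → [ã] after /ɴ/ — a vowel is nasalised by an immediately preceding nasal consonant.
No change occurs in [ʂiku] because the vowel at the boundary is adjacent to an oral consonant, not a nasal (/u/ next to /k/).
/ɪ/ sits next to the nasal /m/ and is therefore nasalised to [ɪ̃].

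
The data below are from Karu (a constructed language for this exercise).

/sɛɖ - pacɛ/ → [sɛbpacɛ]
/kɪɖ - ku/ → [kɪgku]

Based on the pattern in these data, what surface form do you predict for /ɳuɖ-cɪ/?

The data show regressive place assimilation: /ɖ/ → [b] before /p/; /ɖ/ → [g] before /k/. In each pair only place changes, matching the following consonant, while manner and voice stay constant.
The rule targets /ɖ/ (voiced retroflex stop), which sits before the trigger /c/ (palatal).
Changing only its place to palatal gives [ɟ] — the voiced palatal stop.

[ɳuɟcɪ]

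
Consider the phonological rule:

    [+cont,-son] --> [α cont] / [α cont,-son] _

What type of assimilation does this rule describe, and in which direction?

progressive manner assimilation

The rule copies [cont] (continuancy) from the environment onto the target fricatives; since [±cont] encodes the stop/fricative manner contrast, the assimilating dimension is manner.
Since the environment is written before the underscore, the trigger precedes the target; the direction is progressive.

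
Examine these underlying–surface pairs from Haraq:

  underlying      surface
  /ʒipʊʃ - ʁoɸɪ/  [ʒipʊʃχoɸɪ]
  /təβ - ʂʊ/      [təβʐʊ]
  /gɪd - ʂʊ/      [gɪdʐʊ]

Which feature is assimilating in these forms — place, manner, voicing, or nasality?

Comparing underlying and surface forms, /ʁ/ → [χ] is the alternation; the neighbouring /ʃ/ is constant.
The change voiced → voiceless matches the voicing of the preceding /ʃ/, identifying this as voicing assimilation.
The same holds elsewhere in the data: /ʂ/ → [ʐ] after /β/ (voiceless → voiced, matching voiced); /ʂ/ → [ʐ] after /d/ (voiceless → voiced, matching voiced) — only voicing changes, and always toward the preceding segment.

voicing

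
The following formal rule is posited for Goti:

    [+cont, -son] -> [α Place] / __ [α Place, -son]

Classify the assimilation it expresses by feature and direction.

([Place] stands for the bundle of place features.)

The rule copies the place features (abbreviated [Place]) from the environment onto the target, so the assimilating feature is place.
Since the environment is written after the underscore, the trigger follows the target; the direction is regressive.

regressive place assimilation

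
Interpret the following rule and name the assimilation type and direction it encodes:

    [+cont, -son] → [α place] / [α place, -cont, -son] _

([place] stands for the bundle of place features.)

The shared variable α links the value of the place features (abbreviated [place]) on the target to the same value on the neighbouring segment, so place is the feature that assimilates.
Since the environment is written before the underscore, the trigger precedes the target; the direction is progressive.

progressive place assimilation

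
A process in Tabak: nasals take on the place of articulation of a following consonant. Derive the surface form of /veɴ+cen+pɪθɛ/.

/ɴ/ is a voiced uvular nasal. The following trigger /c/ is palatal, so /ɴ/ must become palatal as well.
The voiced palatal nasal is [ɲ], so /ɴ/ → [ɲ].
The same rule applies at the second boundary: /n/ → [m] next to /p/.

[veɲcempɪθɛ]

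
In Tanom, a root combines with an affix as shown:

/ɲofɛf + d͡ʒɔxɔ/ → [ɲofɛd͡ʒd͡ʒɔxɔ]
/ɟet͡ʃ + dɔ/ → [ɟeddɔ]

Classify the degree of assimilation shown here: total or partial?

total assimilation

The segment that alternates is /f/, which surfaces as [d͡ʒ] when adjacent to /d͡ʒ/.
The output [d͡ʒ] is identical to the trigger /d͡ʒ/ — every feature (place, manner, voicing) has been copied — so this is total assimilation.
The other form behaves the same way: /t͡ʃ/ → [d] before /d/ — in each case the output is a copy of the following consonant.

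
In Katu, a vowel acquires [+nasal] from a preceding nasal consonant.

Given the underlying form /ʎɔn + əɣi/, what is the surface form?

[ʎɔnə̃ɣi]

/ə/ sits next to the nasal /n/ and is therefore nasalised to [ə̃].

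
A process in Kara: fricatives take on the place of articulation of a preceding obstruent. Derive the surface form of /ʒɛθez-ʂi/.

[ʒɛθezsi]

The rule targets /ʂ/ (voiceless retroflex fricative), which sits after the trigger /z/ (alveolar).
A voiceless alveolar fricative is [s], so the surface segment is [s].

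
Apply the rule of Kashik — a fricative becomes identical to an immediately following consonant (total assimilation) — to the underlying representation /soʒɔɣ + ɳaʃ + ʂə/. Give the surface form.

/ɣ/ is the segment targeted by the rule; it sits immediately before /ɳ/, so it assimilates completely and surfaces as [ɳ].
At the second juncture, /ʃ/ likewise becomes [ʂ] adjacent to /ʂ/.

[soʒɔɳɳaʂʂə]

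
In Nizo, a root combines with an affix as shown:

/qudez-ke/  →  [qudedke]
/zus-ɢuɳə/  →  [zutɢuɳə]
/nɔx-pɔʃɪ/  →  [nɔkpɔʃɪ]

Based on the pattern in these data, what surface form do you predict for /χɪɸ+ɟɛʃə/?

[χɪpɟɛʃə]

The data show regressive manner assimilation: /z/ → [d] before /k/; /s/ → [t] before /ɢ/; /x/ → [k] before /p/. In each pair only manner changes, matching the following consonant, while place and voice stay constant.
The rule targets /ɸ/ (voiceless bilabial fricative), which sits before the trigger /ɟ/ (stop).
The voiceless bilabial stop is [p], so /ɸ/ → [p].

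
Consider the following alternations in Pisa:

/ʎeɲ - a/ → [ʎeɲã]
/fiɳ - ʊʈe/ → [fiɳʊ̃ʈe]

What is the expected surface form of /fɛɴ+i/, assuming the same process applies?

The data show progressive nasality assimilation (vowel nasalisation): /a/ → [ã] after /ɲ/; /ʊ/ → [ʊ̃] after /ɳ/ — a vowel is nasalised by an immediately preceding nasal consonant.
The vowel /i/ is adjacent to the preceding nasal /ɴ/, so it acquires [+nasal] and surfaces as [ĩ].

[fɛɴĩ]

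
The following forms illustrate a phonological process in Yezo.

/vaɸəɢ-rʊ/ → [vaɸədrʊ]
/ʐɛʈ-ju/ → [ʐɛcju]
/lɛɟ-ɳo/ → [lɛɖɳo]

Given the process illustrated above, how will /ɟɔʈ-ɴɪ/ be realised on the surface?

[ɟɔqɴɪ]

The data show regressive place assimilation: /ɢ/ → [d] before /r/; /ʈ/ → [c] before /j/; /ɟ/ → [ɖ] before /ɳ/. In each pair only place changes, matching the following consonant, while manner and voice stay constant.
/ʈ/ is a voiceless retroflex stop. The following trigger /ɴ/ is uvular, so /ʈ/ must become uvular as well.
The voiceless uvular stop is [q], so /ʈ/ → [q].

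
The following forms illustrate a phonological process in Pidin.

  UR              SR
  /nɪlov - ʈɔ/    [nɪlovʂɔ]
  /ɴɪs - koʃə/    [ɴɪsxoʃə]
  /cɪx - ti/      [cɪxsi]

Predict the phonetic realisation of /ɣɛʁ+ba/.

The data show progressive manner assimilation: /ʈ/ → [ʂ] after /v/; /k/ → [x] after /s/; /t/ → [s] after /x/. In each pair only manner changes, matching the preceding consonant, while place and voice stay constant.
/b/ is a voiced bilabial stop. The preceding trigger /ʁ/ is a fricative, so /b/ must become a fricative as well.
Changing only its manner to fricative gives [β] — the voiced bilabial fricative.

[ɣɛʁβa]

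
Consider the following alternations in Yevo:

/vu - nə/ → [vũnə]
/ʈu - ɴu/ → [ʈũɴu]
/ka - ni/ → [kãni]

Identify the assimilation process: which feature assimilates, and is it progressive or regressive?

regressive nasality assimilation (vowel nasalisation)

The vowel /u/ surfaces as nasalised [ũ] next to the following nasal /n/ — it has acquired the [+nasal] feature of its neighbour.
Likewise in the remaining data: /u/ → [ũ] before /ɴ/; /a/ → [ã] before /n/ — each time a vowel is nasalised next to a following nasal.
Because the conditioning nasal is to the right of the vowel that changes, the process is regressive (anticipatory).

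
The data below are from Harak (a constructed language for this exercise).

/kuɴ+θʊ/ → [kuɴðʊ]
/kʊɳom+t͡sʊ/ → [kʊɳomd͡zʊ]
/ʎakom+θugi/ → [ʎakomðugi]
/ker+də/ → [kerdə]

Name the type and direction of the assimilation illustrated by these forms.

Comparing underlying and surface forms, /θ/ → [ð] is the alternation; the neighbouring /ɴ/ is constant.
/θ/ is voiceless while /ɴ/ is voiced; the output [ð] is voiced, matching the trigger — so the feature that spreads is voicing.
Place and manner are unchanged, so the assimilation is partial, not total.
The same holds elsewhere in the data: /t͡s/ → [d͡z] after /m/ (voiceless → voiced, matching voiced); /θ/ → [ð] after /m/ (voiceless → voiced, matching voiced) — only voicing changes, and always toward the preceding segment.
No alternation appears in [kerdə]: there the adjacent consonants already agree in voicing (/d/ and /r/ are both voiced), so this form is consistent with the same rule.
The trigger is the preceding segment, so the direction is progressive (perseverative).

progressive voicing assimilation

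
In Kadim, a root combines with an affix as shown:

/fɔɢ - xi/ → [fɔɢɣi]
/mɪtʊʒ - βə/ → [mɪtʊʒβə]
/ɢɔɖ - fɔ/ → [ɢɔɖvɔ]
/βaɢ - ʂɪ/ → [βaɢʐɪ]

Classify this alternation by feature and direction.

progressive voicing assimilation

The segment that alternates is /x/, which surfaces as [ɣ] when adjacent to /ɢ/.
The change voiceless → voiced matches the voicing of the preceding /ɢ/, identifying this as voicing assimilation.
Place and manner are unchanged, so the assimilation is partial, not total.
The same holds elsewhere in the data: /f/ → [v] after /ɖ/ (voiceless → voiced, matching voiced); /ʂ/ → [ʐ] after /ɢ/ (voiceless → voiced, matching voiced) — only voicing changes, and always toward the preceding segment.
No alternation appears in [mɪtʊʒβə]: there the adjacent consonants already agree in voicing (/β/ and /ʒ/ are both voiced), so this form is consistent with the same rule.
The trigger is the preceding segment, so the direction is progressive (perseverative).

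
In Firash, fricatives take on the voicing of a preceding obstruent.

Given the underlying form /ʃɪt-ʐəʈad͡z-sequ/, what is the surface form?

[ʃɪtʂəʈad͡zzequ]

The rule targets /ʐ/ (voiced retroflex fricative), which sits after the trigger /t/ (voiceless).
The voiceless retroflex fricative is [ʂ], so /ʐ/ → [ʂ].
The same rule applies at the second boundary: /s/ → [z] next to /d͡z/.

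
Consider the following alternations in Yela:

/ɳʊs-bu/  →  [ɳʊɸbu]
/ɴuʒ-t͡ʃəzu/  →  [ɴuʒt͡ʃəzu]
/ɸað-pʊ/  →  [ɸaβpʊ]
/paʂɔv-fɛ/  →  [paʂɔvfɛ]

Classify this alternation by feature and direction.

regressive place assimilation

Comparing underlying and surface forms, /s/ → [ɸ] is the alternation; the neighbouring /b/ is constant.
/s/ is alveolar while /b/ is bilabial; the output [ɸ] is bilabial, matching the trigger — so the feature that spreads is place.
Manner and voice are unchanged, so the assimilation is partial, not total.
The same holds elsewhere in the data: /ð/ → [β] before /p/ (dental → bilabial, matching bilabial) — only place changes, and always toward the following segment.
Nothing changes in [ɴuʒt͡ʃəzu], [paʂɔvfɛ]: there the adjacent consonants already agree in place (/ʒ/ and /t͡ʃ/ are both postalveolar; /v/ and /f/ are both labiodental), so these forms are consistent with the same rule.
Since the segment that changes precedes the conditioning segment, the assimilation is regressive.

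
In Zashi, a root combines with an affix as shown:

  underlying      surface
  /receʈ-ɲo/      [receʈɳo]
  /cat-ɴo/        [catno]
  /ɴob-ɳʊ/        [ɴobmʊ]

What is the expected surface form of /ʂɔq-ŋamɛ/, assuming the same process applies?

The data show progressive place assimilation: /ɲ/ → [ɳ] after /ʈ/; /ɴ/ → [n] after /t/; /ɳ/ → [m] after /b/. In each pair only place changes, matching the preceding consonant, while manner and voice stay constant.
The rule targets /ŋ/ (voiced velar nasal), which sits after the trigger /q/ (uvular).
Changing only its place to uvular gives [ɴ] — the voiced uvular nasal.

[ʂɔqɴamɛ]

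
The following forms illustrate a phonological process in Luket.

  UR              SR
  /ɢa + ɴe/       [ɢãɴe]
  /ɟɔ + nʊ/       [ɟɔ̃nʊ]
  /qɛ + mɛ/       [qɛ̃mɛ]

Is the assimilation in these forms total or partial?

partial assimilation

The vowel /a/ surfaces as nasalised [ã] next to the following nasal /ɴ/ — it has acquired the [+nasal] feature of its neighbour.
The other forms show the same pattern: /ɔ/ → [ɔ̃] before /n/; /ɛ/ → [ɛ̃] before /m/ — each time a vowel is nasalised next to a following nasal.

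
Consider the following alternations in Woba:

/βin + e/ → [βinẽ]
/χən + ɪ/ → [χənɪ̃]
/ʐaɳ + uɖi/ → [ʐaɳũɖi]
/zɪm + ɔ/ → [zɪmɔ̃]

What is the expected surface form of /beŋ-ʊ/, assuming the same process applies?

[beŋʊ̃]

The data show progressive nasality assimilation (vowel nasalisation): /e/ → [ẽ] after /n/; /ɪ/ → [ɪ̃] after /n/; /u/ → [ũ] after /ɳ/; /ɔ/ → [ɔ̃] after /m/ — a vowel is nasalised by an immediately preceding nasal consonant.
The vowel /ʊ/ is adjacent to the preceding nasal /ŋ/, so it acquires [+nasal] and surfaces as [ʊ̃].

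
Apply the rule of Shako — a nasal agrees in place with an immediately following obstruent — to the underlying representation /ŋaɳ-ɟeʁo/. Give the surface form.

[ŋaɲɟeʁo]

The rule targets /ɳ/ (voiced retroflex nasal), which sits before the trigger /ɟ/ (palatal).
The voiced palatal nasal is [ɲ], so /ɳ/ → [ɲ].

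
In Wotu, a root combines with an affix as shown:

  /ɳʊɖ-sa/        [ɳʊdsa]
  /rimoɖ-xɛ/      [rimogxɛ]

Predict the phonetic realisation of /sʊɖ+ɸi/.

The data show regressive place assimilation: /ɖ/ → [d] before /s/; /ɖ/ → [g] before /x/. In each pair only place changes, matching the following consonant, while manner and voice stay constant.
The rule targets /ɖ/ (voiced retroflex stop), which sits before the trigger /ɸ/ (bilabial).
Changing only its place to bilabial gives [b] — the voiced bilabial stop.

[sʊbɸi]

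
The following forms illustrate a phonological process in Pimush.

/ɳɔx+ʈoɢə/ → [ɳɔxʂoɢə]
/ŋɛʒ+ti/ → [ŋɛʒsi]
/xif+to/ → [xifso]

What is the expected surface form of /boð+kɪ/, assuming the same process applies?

[boðxɪ]

The data show progressive manner assimilation: /ʈ/ → [ʂ] after /x/; /t/ → [s] after /ʒ/; /t/ → [s] after /f/. In each pair only manner changes, matching the preceding consonant, while place and voice stay constant.
/k/ is a voiceless velar stop. The preceding trigger /ð/ is a fricative, so /k/ must become a fricative as well.
Changing only its manner to fricative gives [x] — the voiceless velar fricative.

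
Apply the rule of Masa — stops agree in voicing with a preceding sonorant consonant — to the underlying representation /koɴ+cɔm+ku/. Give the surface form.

The rule targets /c/ (voiceless palatal stop), which sits after the trigger /ɴ/ (voiced).
A voiced palatal stop is [ɟ], so the surface segment is [ɟ].
At the second juncture, /k/ likewise becomes [g] adjacent to /m/.

[koɴɟɔmgu]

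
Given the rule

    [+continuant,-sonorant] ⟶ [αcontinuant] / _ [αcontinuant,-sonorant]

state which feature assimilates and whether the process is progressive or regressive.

regressive manner assimilation

The shared variable α links the value of [continuant] on the target to that of the neighbouring obstruent. [continuant] distinguishes stops from fricatives — a manner-of-articulation feature — so this is manner assimilation.
Since the environment is written after the underscore, the trigger follows the target; the direction is regressive.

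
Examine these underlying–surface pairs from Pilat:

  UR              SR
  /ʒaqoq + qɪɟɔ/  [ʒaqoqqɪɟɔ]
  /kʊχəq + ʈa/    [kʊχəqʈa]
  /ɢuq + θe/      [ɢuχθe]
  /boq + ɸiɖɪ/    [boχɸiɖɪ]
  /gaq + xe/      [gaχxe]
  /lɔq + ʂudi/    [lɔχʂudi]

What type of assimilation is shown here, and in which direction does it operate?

regressive manner assimilation

Underlying /q/ is realised as [χ] next to /θ/; /θ/ itself does not change.
/q/ is a stop while /θ/ is a fricative; the output [χ] is a fricative, matching the trigger — so the feature that spreads is manner.
Place and voice are unchanged, so the assimilation is partial, not total.
The other alternating forms pattern the same way: /q/ → [χ] before /ɸ/ (stop → fricative, matching a fricative); /q/ → [χ] before /x/ (stop → fricative, matching a fricative); /q/ → [χ] before /ʂ/ (stop → fricative, matching a fricative) — only manner changes, and always toward the following segment.
No alternation appears in [ʒaqoqqɪɟɔ], [kʊχəqʈa]: there the adjacent consonants already agree in manner (/q/ and /q/ are both stops; /q/ and /ʈ/ are both stops), so these forms are consistent with the same rule.
Since the segment that changes precedes the conditioning segment, the assimilation is regressive.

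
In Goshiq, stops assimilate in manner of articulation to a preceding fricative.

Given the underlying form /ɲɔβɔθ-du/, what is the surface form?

The rule targets /d/ (voiced alveolar stop), which sits after the trigger /θ/ (fricative).
The voiced alveolar fricative is [z], so /d/ → [z].

[ɲɔβɔθzu]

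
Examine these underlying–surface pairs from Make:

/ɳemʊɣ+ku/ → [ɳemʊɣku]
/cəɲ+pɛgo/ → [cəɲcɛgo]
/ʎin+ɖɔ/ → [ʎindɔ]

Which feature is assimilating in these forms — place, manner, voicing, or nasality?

Underlying /p/ is realised as [c] next to /ɲ/; /ɲ/ itself does not change.
/p/ is bilabial while /ɲ/ is palatal; the output [c] is palatal, matching the trigger — so the feature that spreads is place.
Checking the remaining alternation: /ɖ/ → [d] after /n/ (retroflex → alveolar, matching alveolar) — only place changes, and always toward the preceding segment.
No alternation appears in [ɳemʊɣku]: there the adjacent consonants already agree in place (/k/ and /ɣ/ are both velar), so this form is consistent with the same rule.

place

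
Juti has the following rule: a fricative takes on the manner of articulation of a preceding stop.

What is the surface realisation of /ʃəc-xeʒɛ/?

[ʃəckeʒɛ]

/x/ is a voiceless velar fricative. The preceding trigger /c/ is a stop, so /x/ must become a stop as well.
A voiceless velar stop is [k], so the surface segment is [k].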